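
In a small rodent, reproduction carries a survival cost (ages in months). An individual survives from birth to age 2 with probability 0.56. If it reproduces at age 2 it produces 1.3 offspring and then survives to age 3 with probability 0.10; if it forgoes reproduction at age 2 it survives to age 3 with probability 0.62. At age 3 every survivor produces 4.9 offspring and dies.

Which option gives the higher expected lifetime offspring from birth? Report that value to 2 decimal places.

breed at age 2: R₀ = 0.56 × (1.3 + 0.10 × 4.9) = 0.56 × 1.7900 = 1.0024
delay to age 3: R₀ = 0.56 × (0.62 × 4.9) = 0.56 × 3.0380 = 1.7013
Higher: delay to age 3 (1.7013).

1.70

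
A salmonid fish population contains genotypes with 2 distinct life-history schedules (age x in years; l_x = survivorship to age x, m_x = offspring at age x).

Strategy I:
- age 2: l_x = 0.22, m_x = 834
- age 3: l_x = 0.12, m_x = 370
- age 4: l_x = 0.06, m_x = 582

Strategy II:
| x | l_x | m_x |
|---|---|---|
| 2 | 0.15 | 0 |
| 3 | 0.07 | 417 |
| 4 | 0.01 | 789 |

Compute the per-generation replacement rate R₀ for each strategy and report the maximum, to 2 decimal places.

Strategy I: R₀ = 0.22×834 + 0.12×370 + 0.06×582 = 262.8000
Strategy II: R₀ = 0.15×0 + 0.07×417 + 0.01×789 = 37.0800
Highest R₀: strategy I with 262.8000.

262.80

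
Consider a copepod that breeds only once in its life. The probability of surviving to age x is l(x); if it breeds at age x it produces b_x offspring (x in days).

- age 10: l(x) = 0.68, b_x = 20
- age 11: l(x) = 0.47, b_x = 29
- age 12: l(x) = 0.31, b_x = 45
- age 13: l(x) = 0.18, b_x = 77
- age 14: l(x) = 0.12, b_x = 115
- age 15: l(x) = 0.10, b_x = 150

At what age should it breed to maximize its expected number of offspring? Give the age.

Expected offspring if breeding at age x = l(x) × b_x:
  age 10: 0.68 × 20 = 13.600
  age 11: 0.47 × 29 = 13.630
  age 12: 0.31 × 45 = 13.950
  age 13: 0.18 × 77 = 13.860
  age 14: 0.12 × 115 = 13.800
  age 15: 0.10 × 150 = 15.000
Maximum at age 15 (15.000).

15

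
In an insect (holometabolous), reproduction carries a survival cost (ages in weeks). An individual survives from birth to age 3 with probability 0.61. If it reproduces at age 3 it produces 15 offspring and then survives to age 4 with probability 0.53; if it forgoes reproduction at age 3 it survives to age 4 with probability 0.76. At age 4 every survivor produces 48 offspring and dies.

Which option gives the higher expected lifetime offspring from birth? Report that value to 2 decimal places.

24.67

breed at age 3: R₀ = 0.61 × (15 + 0.53 × 48) = 0.61 × 40.4400 = 24.6684
delay to age 4: R₀ = 0.61 × (0.76 × 48) = 0.61 × 36.4800 = 22.2528
Higher: breed at age 3 (24.6684).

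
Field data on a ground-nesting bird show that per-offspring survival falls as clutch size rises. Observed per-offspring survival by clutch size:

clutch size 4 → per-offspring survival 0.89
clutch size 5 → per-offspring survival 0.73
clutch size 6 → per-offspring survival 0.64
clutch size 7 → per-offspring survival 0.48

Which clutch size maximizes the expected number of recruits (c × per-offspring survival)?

Expected recruits = c × s(c):
  c=4: 4 × 0.89 = 3.560
  c=5: 5 × 0.73 = 3.650
  c=6: 6 × 0.64 = 3.840
  c=7: 7 × 0.48 = 3.360
Maximum at c = 6 (3.840 recruits).

6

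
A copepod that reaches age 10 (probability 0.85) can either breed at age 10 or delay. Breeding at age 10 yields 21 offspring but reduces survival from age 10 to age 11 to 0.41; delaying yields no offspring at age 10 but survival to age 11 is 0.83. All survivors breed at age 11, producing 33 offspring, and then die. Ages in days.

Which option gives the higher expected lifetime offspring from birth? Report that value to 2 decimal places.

29.35

breed at age 10: R₀ = 0.85 × (21 + 0.41 × 33) = 0.85 × 34.5300 = 29.3505
delay to age 11: R₀ = 0.85 × (0.83 × 33) = 0.85 × 27.3900 = 23.2815
Higher: breed at age 10 (29.3505).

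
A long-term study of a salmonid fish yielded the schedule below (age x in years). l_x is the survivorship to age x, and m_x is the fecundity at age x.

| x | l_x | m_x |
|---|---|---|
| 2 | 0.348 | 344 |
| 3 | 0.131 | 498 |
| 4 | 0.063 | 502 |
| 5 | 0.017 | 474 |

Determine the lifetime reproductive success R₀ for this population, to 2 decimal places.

R₀ = Σ l_x m_x:
  age 2: 0.348 × 344 = 119.7120
  age 3: 0.131 × 498 = 65.2380
  age 4: 0.063 × 502 = 31.6260
  age 5: 0.017 × 474 = 8.0580
R₀ = 119.7120 + 65.2380 + 31.6260 + 8.0580 = 224.6340

224.63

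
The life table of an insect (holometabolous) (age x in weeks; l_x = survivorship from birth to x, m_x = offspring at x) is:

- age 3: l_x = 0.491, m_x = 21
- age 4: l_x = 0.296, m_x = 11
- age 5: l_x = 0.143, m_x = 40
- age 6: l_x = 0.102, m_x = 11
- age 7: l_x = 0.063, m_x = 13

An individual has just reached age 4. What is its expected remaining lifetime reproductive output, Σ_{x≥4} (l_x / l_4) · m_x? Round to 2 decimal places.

l_4 = 0.296. Conditional survival from age 4 to x is l_x / l_4.
  x=4: (0.296/0.296) × 11 = 11.0000
  x=5: (0.143/0.296) × 40 = 19.3243
  x=6: (0.102/0.296) × 11 = 3.7905
  x=7: (0.063/0.296) × 13 = 2.7669
Sum = 11.0000 + 19.3243 + 3.7905 + 2.7669 = 36.8818

36.88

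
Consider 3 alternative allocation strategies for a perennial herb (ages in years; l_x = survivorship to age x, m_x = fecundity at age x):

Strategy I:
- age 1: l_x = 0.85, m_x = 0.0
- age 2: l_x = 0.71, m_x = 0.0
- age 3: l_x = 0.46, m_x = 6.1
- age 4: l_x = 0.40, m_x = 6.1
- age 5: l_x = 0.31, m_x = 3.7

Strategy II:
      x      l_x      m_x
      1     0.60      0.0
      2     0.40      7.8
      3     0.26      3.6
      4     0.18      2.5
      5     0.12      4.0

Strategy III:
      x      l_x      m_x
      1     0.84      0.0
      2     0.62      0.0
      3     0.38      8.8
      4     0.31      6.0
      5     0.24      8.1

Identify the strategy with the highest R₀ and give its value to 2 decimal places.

7.15

Strategy I: R₀ = 0.85×0.0 + 0.71×0.0 + 0.46×6.1 + 0.40×6.1 + 0.31×3.7 = 6.3930
Strategy II: R₀ = 0.60×0.0 + 0.40×7.8 + 0.26×3.6 + 0.18×2.5 + 0.12×4.0 = 4.9860
Strategy III: R₀ = 0.84×0.0 + 0.62×0.0 + 0.38×8.8 + 0.31×6.0 + 0.24×8.1 = 7.1480
Highest R₀: strategy III with 7.1480.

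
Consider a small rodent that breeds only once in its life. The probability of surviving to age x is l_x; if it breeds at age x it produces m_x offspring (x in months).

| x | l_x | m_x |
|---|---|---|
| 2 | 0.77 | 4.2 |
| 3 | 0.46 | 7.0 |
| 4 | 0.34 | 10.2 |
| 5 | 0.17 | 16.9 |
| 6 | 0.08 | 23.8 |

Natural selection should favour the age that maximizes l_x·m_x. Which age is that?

Expected offspring if breeding at age x = l_x × m_x:
  age 2: 0.77 × 4.2 = 3.234
  age 3: 0.46 × 7.0 = 3.220
  age 4: 0.34 × 10.2 = 3.468
  age 5: 0.17 × 16.9 = 2.873
  age 6: 0.08 × 23.8 = 1.904
Maximum at age 4 (3.468).

4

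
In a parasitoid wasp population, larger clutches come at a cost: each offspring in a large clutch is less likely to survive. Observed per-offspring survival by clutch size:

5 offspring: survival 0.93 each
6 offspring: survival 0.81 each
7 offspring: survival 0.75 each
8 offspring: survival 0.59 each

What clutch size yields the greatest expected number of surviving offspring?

7

Expected surviving offspring = c × s(c):
  c=5: 5 × 0.93 = 4.650
  c=6: 6 × 0.81 = 4.860
  c=7: 7 × 0.75 = 5.250
  c=8: 8 × 0.59 = 4.720
Maximum at c = 7 (5.250 surviving offspring).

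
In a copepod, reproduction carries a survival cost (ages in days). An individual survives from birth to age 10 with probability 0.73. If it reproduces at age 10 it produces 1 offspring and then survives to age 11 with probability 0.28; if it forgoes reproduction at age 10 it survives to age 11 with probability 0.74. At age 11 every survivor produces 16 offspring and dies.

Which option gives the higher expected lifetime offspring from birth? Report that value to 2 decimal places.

8.64

breed at age 10: R₀ = 0.73 × (1 + 0.28 × 16) = 0.73 × 5.4800 = 4.0004
delay to age 11: R₀ = 0.73 × (0.74 × 16) = 0.73 × 11.8400 = 8.6432
Higher: delay to age 11 (8.6432).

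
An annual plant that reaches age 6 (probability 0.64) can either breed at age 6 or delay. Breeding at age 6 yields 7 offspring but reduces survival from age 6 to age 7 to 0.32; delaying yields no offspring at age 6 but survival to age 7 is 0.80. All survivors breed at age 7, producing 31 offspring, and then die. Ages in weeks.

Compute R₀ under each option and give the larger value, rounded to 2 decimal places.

breed at age 6: R₀ = 0.64 × (7 + 0.32 × 31) = 0.64 × 16.9200 = 10.8288
delay to age 7: R₀ = 0.64 × (0.80 × 31) = 0.64 × 24.8000 = 15.8720
Higher: delay to age 7 (15.8720).

15.87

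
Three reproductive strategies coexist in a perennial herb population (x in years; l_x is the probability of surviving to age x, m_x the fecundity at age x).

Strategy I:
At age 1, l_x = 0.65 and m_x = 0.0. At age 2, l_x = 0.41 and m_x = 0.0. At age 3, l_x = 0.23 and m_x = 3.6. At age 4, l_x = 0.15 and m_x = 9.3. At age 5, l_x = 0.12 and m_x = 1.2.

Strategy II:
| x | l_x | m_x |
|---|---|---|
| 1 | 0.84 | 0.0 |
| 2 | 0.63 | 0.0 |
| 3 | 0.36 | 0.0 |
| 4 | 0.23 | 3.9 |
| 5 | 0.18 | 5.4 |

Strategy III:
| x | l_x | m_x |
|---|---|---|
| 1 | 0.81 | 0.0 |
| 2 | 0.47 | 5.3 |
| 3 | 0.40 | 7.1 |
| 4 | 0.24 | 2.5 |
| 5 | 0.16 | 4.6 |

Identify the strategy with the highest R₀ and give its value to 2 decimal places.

Strategy I: R₀ = 0.65×0.0 + 0.41×0.0 + 0.23×3.6 + 0.15×9.3 + 0.12×1.2 = 2.3670
Strategy II: R₀ = 0.84×0.0 + 0.63×0.0 + 0.36×0.0 + 0.23×3.9 + 0.18×5.4 = 1.8690
Strategy III: R₀ = 0.81×0.0 + 0.47×5.3 + 0.40×7.1 + 0.24×2.5 + 0.16×4.6 = 6.6670
Highest R₀: strategy III with 6.6670.

6.67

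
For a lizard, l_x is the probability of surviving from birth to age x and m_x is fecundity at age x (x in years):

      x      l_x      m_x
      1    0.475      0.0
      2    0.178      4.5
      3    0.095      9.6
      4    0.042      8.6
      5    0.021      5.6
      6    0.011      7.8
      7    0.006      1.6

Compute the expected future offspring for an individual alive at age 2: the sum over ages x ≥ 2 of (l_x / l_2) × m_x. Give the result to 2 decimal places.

l_2 = 0.178. Conditional survival from age 2 to x is l_x / l_2.
  x=2: (0.178/0.178) × 4.5 = 4.5000
  x=3: (0.095/0.178) × 9.6 = 5.1236
  x=4: (0.042/0.178) × 8.6 = 2.0292
  x=5: (0.021/0.178) × 5.6 = 0.6607
  x=6: (0.011/0.178) × 7.8 = 0.4820
  x=7: (0.006/0.178) × 1.6 = 0.0539
Sum = 4.5000 + 5.1236 + 2.0292 + 0.6607 + 0.4820 + 0.0539 = 12.8494

12.85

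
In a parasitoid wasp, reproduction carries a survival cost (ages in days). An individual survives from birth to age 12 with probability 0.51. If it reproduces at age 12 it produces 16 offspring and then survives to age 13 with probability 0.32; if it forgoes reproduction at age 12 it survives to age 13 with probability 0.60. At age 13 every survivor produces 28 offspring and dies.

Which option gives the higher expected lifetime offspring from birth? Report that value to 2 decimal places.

breed at age 12: R₀ = 0.51 × (16 + 0.32 × 28) = 0.51 × 24.9600 = 12.7296
delay to age 13: R₀ = 0.51 × (0.60 × 28) = 0.51 × 16.8000 = 8.5680
Higher: breed at age 12 (12.7296).

12.73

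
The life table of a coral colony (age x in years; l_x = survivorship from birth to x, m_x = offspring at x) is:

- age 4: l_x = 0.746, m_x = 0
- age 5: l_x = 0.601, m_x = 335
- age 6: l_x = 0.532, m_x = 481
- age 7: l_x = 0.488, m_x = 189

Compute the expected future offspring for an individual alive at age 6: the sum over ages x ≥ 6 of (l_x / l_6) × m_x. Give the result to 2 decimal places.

l_6 = 0.532. Conditional survival from age 6 to x is l_x / l_6.
  x=6: (0.532/0.532) × 481 = 481.0000
  x=7: (0.488/0.532) × 189 = 173.3684
Sum = 481.0000 + 173.3684 = 654.3684

654.37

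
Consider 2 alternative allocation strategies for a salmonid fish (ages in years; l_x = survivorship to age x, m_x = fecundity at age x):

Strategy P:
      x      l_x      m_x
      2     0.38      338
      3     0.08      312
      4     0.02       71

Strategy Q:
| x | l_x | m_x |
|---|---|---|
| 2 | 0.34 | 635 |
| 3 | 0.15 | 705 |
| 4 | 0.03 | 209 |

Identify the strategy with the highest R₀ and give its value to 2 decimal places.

Strategy P: R₀ = 0.38×338 + 0.08×312 + 0.02×71 = 154.8200
Strategy Q: R₀ = 0.34×635 + 0.15×705 + 0.03×209 = 327.9200
Highest R₀: strategy Q with 327.9200.

327.92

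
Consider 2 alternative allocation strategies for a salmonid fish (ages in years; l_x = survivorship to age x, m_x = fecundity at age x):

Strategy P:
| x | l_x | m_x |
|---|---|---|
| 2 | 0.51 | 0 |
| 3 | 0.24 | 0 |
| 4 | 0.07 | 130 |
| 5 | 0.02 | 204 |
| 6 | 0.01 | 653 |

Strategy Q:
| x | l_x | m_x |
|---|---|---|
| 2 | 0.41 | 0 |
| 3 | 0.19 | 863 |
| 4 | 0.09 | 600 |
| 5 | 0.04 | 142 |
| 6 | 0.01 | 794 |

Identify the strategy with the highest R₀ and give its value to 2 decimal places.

Strategy P: R₀ = 0.51×0 + 0.24×0 + 0.07×130 + 0.02×204 + 0.01×653 = 19.7100
Strategy Q: R₀ = 0.41×0 + 0.19×863 + 0.09×600 + 0.04×142 + 0.01×794 = 231.5900
Highest R₀: strategy Q with 231.5900.

231.59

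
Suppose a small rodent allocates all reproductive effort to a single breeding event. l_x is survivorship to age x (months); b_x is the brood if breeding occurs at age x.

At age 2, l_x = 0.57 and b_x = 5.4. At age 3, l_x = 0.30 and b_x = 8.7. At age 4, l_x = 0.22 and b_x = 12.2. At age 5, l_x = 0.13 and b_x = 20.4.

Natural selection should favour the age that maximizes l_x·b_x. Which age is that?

Expected offspring if breeding at age x = l_x × b_x:
  age 2: 0.57 × 5.4 = 3.078
  age 3: 0.30 × 8.7 = 2.610
  age 4: 0.22 × 12.2 = 2.684
  age 5: 0.13 × 20.4 = 2.652
Maximum at age 2 (3.078).

2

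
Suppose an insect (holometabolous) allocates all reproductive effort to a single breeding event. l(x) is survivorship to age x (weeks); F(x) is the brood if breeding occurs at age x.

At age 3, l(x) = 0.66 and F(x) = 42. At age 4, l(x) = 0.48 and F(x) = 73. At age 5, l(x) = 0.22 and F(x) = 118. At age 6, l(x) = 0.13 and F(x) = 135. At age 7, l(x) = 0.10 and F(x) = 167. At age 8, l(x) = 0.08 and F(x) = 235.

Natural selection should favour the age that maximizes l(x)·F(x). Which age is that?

Expected offspring if breeding at age x = l(x) × F(x):
  age 3: 0.66 × 42 = 27.720
  age 4: 0.48 × 73 = 35.040
  age 5: 0.22 × 118 = 25.960
  age 6: 0.13 × 135 = 17.550
  age 7: 0.10 × 167 = 16.700
  age 8: 0.08 × 235 = 18.800
Maximum at age 4 (35.040).

4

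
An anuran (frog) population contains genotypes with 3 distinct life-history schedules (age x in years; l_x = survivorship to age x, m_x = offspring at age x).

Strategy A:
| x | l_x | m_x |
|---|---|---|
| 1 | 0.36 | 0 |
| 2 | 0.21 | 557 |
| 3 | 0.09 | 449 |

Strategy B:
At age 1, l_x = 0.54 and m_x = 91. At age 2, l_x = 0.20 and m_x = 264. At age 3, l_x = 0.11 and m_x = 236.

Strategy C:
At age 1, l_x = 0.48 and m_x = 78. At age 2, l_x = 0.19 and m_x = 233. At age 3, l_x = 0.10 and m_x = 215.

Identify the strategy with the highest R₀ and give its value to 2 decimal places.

Strategy A: R₀ = 0.36×0 + 0.21×557 + 0.09×449 = 157.3800
Strategy B: R₀ = 0.54×91 + 0.20×264 + 0.11×236 = 127.9000
Strategy C: R₀ = 0.48×78 + 0.19×233 + 0.10×215 = 103.2100
Highest R₀: strategy A with 157.3800.

157.38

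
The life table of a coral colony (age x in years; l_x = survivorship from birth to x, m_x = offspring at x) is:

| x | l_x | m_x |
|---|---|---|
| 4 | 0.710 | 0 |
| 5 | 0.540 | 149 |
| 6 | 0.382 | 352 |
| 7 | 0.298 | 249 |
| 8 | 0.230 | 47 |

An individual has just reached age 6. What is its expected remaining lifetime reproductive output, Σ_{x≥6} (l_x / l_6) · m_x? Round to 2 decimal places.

l_6 = 0.382. Conditional survival from age 6 to x is l_x / l_6.
  x=6: (0.382/0.382) × 352 = 352.0000
  x=7: (0.298/0.382) × 249 = 194.2461
  x=8: (0.230/0.382) × 47 = 28.2984
Sum = 352.0000 + 194.2461 + 28.2984 = 574.5445

574.54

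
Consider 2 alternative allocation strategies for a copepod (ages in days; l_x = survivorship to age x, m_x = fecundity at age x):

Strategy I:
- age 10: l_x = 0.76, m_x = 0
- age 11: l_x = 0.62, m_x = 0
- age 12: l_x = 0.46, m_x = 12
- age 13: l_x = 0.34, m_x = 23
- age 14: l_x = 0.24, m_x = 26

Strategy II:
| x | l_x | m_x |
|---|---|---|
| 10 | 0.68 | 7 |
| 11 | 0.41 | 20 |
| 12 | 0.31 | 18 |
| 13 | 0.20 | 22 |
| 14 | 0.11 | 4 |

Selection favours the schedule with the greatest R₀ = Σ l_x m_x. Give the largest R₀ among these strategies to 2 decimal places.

23.38

Strategy I: R₀ = 0.76×0 + 0.62×0 + 0.46×12 + 0.34×23 + 0.24×26 = 19.5800
Strategy II: R₀ = 0.68×7 + 0.41×20 + 0.31×18 + 0.20×22 + 0.11×4 = 23.3800
Highest R₀: strategy II with 23.3800.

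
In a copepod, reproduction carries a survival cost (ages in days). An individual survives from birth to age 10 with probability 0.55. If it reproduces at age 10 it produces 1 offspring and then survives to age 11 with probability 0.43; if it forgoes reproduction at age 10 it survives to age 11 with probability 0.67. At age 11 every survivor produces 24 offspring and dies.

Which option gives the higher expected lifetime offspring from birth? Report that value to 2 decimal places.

8.84

breed at age 10: R₀ = 0.55 × (1 + 0.43 × 24) = 0.55 × 11.3200 = 6.2260
delay to age 11: R₀ = 0.55 × (0.67 × 24) = 0.55 × 16.0800 = 8.8440
Higher: delay to age 11 (8.8440).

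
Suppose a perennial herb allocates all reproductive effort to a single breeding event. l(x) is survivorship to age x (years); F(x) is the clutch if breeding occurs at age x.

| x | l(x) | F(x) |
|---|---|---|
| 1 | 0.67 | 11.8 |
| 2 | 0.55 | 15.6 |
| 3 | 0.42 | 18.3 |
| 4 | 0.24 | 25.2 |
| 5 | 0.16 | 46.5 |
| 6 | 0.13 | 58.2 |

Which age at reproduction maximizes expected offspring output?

2

Expected offspring if breeding at age x = l(x) × F(x):
  age 1: 0.67 × 11.8 = 7.906
  age 2: 0.55 × 15.6 = 8.580
  age 3: 0.42 × 18.3 = 7.686
  age 4: 0.24 × 25.2 = 6.048
  age 5: 0.16 × 46.5 = 7.440
  age 6: 0.13 × 58.2 = 7.566
Maximum at age 2 (8.580).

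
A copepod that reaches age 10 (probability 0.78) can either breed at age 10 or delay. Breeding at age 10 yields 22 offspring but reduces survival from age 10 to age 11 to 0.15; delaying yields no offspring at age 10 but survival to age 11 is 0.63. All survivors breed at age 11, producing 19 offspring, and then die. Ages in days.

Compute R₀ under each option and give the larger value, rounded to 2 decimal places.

19.38

breed at age 10: R₀ = 0.78 × (22 + 0.15 × 19) = 0.78 × 24.8500 = 19.3830
delay to age 11: R₀ = 0.78 × (0.63 × 19) = 0.78 × 11.9700 = 9.3366
Higher: breed at age 10 (19.3830).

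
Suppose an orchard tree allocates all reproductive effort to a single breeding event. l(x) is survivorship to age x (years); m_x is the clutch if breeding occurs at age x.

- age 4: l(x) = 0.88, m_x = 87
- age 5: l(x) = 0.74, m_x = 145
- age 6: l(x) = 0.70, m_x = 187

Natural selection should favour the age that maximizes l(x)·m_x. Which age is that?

Expected offspring if breeding at age x = l(x) × m_x:
  age 4: 0.88 × 87 = 76.560
  age 5: 0.74 × 145 = 107.300
  age 6: 0.70 × 187 = 130.900
Maximum at age 6 (130.900).

6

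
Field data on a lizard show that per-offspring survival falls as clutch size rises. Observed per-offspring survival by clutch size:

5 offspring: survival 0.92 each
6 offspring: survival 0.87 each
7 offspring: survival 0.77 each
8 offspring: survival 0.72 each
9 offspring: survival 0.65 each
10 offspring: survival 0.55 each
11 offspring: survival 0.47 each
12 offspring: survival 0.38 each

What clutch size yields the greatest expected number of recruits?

Expected recruits = c × s(c):
  c=5: 5 × 0.92 = 4.600
  c=6: 6 × 0.87 = 5.220
  c=7: 7 × 0.77 = 5.390
  c=8: 8 × 0.72 = 5.760
  c=9: 9 × 0.65 = 5.850
  c=10: 10 × 0.55 = 5.500
  c=11: 11 × 0.47 = 5.170
  c=12: 12 × 0.38 = 4.560
Maximum at c = 9 (5.850 recruits).

9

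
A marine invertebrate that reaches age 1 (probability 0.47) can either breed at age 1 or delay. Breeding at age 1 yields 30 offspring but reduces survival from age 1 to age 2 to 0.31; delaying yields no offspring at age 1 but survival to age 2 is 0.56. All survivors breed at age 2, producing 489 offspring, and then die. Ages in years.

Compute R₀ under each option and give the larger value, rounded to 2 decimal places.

breed at age 1: R₀ = 0.47 × (30 + 0.31 × 489) = 0.47 × 181.5900 = 85.3473
delay to age 2: R₀ = 0.47 × (0.56 × 489) = 0.47 × 273.8400 = 128.7048
Higher: delay to age 2 (128.7048).

128.70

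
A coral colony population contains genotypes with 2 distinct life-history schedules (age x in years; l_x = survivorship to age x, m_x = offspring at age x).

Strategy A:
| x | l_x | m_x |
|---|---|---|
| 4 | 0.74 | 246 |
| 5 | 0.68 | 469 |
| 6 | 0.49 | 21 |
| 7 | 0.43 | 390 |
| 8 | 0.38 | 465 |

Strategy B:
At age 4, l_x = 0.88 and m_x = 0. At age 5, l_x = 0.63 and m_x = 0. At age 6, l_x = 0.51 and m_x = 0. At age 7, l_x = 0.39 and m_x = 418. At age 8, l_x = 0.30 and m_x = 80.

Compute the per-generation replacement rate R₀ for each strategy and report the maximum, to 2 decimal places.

855.65

Strategy A: R₀ = 0.74×246 + 0.68×469 + 0.49×21 + 0.43×390 + 0.38×465 = 855.6500
Strategy B: R₀ = 0.88×0 + 0.63×0 + 0.51×0 + 0.39×418 + 0.30×80 = 187.0200
Highest R₀: strategy A with 855.6500.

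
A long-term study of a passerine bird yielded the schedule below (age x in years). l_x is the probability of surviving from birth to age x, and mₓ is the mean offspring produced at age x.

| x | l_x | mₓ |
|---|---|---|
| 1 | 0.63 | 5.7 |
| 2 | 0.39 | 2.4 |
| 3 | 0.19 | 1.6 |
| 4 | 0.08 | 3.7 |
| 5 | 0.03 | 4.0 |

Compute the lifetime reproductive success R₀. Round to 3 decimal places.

5.247

R₀ = Σ l_x mₓ:
  age 1: 0.63 × 5.7 = 3.5910
  age 2: 0.39 × 2.4 = 0.9360
  age 3: 0.19 × 1.6 = 0.3040
  age 4: 0.08 × 3.7 = 0.2960
  age 5: 0.03 × 4.0 = 0.1200
R₀ = 3.5910 + 0.9360 + 0.3040 + 0.2960 + 0.1200 = 5.2470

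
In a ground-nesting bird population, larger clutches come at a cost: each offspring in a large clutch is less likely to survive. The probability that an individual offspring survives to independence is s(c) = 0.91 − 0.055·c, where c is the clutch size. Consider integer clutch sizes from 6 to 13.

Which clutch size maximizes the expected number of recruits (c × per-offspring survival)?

Expected recruits = c × s(c):
  c=6: 6 × 0.580 = 3.480
  c=7: 7 × 0.525 = 3.675
  c=8: 8 × 0.470 = 3.760
  c=9: 9 × 0.415 = 3.735
  c=10: 10 × 0.360 = 3.600
  c=11: 11 × 0.305 = 3.355
  c=12: 12 × 0.250 = 3.000
  c=13: 13 × 0.195 = 2.535
Maximum at c = 8 (3.760 recruits).

8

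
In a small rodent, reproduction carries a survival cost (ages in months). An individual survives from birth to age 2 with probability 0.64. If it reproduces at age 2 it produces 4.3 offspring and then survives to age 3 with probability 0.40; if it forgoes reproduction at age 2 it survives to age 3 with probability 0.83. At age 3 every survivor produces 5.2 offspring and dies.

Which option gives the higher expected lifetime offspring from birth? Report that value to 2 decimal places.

breed at age 2: R₀ = 0.64 × (4.3 + 0.40 × 5.2) = 0.64 × 6.3800 = 4.0832
delay to age 3: R₀ = 0.64 × (0.83 × 5.2) = 0.64 × 4.3160 = 2.7622
Higher: breed at age 2 (4.0832).

4.08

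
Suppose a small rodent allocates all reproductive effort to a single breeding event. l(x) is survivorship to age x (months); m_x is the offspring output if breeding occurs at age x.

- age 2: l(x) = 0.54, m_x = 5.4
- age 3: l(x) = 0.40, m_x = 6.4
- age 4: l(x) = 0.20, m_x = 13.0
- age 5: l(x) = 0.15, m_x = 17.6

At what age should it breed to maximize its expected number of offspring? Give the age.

Expected offspring if breeding at age x = l(x) × m_x:
  age 2: 0.54 × 5.4 = 2.916
  age 3: 0.40 × 6.4 = 2.560
  age 4: 0.20 × 13.0 = 2.600
  age 5: 0.15 × 17.6 = 2.640
Maximum at age 2 (2.916).

2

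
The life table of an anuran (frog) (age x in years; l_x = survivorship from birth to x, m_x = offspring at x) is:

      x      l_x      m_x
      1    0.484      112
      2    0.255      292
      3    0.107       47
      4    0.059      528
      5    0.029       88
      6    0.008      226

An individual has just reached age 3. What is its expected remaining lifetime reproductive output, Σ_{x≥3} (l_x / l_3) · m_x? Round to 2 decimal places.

378.89

l_3 = 0.107. Conditional survival from age 3 to x is l_x / l_3.
  x=3: (0.107/0.107) × 47 = 47.0000
  x=4: (0.059/0.107) × 528 = 291.1402
  x=5: (0.029/0.107) × 88 = 23.8505
  x=6: (0.008/0.107) × 226 = 16.8972
Sum = 47.0000 + 291.1402 + 23.8505 + 16.8972 = 378.8879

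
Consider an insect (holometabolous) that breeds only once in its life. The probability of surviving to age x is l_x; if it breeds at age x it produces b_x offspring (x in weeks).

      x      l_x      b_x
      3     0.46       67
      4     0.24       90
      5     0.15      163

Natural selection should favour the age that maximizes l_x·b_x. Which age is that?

3

Expected offspring if breeding at age x = l_x × b_x:
  age 3: 0.46 × 67 = 30.820
  age 4: 0.24 × 90 = 21.600
  age 5: 0.15 × 163 = 24.450
Maximum at age 3 (30.820).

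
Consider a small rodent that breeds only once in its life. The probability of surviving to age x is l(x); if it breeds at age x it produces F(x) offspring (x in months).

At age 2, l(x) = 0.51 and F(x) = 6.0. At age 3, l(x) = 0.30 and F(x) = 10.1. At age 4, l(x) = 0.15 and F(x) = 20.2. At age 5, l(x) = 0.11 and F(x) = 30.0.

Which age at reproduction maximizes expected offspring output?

5

Expected offspring if breeding at age x = l(x) × F(x):
  age 2: 0.51 × 6.0 = 3.060
  age 3: 0.30 × 10.1 = 3.030
  age 4: 0.15 × 20.2 = 3.030
  age 5: 0.11 × 30.0 = 3.300
Maximum at age 5 (3.300).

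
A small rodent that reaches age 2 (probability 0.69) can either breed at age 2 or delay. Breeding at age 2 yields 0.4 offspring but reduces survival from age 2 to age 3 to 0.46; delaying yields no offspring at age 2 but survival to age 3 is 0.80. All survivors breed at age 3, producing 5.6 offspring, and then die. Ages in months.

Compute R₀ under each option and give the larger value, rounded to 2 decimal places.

3.09

breed at age 2: R₀ = 0.69 × (0.4 + 0.46 × 5.6) = 0.69 × 2.9760 = 2.0534
delay to age 3: R₀ = 0.69 × (0.80 × 5.6) = 0.69 × 4.4800 = 3.0912
Higher: delay to age 3 (3.0912).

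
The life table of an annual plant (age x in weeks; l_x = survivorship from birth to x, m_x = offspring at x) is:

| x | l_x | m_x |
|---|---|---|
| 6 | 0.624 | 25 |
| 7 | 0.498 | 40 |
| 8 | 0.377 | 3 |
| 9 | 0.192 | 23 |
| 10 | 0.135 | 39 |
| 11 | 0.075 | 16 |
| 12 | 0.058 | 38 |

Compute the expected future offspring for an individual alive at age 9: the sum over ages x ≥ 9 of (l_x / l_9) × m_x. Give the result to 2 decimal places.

68.15

l_9 = 0.192. Conditional survival from age 9 to x is l_x / l_9.
  x=9: (0.192/0.192) × 23 = 23.0000
  x=10: (0.135/0.192) × 39 = 27.4219
  x=11: (0.075/0.192) × 16 = 6.2500
  x=12: (0.058/0.192) × 38 = 11.4792
Sum = 23.0000 + 27.4219 + 6.2500 + 11.4792 = 68.1510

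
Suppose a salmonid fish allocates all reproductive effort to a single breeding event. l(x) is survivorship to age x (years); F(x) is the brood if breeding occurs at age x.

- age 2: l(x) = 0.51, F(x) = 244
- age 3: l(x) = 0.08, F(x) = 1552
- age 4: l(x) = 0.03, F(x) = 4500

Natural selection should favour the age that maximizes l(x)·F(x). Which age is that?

Expected offspring if breeding at age x = l(x) × F(x):
  age 2: 0.51 × 244 = 124.440
  age 3: 0.08 × 1552 = 124.160
  age 4: 0.03 × 4500 = 135.000
Maximum at age 4 (135.000).

4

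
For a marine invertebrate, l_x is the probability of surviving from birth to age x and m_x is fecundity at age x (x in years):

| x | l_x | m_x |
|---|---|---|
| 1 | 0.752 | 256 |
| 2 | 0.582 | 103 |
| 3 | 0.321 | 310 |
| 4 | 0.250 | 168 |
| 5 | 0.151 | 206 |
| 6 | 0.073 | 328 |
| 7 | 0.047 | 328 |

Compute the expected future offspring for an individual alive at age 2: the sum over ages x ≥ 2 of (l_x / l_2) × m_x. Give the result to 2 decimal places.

l_2 = 0.582. Conditional survival from age 2 to x is l_x / l_2.
  x=2: (0.582/0.582) × 103 = 103.0000
  x=3: (0.321/0.582) × 310 = 170.9794
  x=4: (0.250/0.582) × 168 = 72.1649
  x=5: (0.151/0.582) × 206 = 53.4467
  x=6: (0.073/0.582) × 328 = 41.1409
  x=7: (0.047/0.582) × 328 = 26.4880
Sum = 103.0000 + 170.9794 + 72.1649 + 53.4467 + 41.1409 + 26.4880 = 467.2199

467.22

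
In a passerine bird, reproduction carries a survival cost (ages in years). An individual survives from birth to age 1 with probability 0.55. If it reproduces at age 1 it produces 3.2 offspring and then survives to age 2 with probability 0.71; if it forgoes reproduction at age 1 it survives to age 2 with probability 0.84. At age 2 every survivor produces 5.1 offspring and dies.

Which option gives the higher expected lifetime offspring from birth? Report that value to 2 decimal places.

breed at age 1: R₀ = 0.55 × (3.2 + 0.71 × 5.1) = 0.55 × 6.8210 = 3.7515
delay to age 2: R₀ = 0.55 × (0.84 × 5.1) = 0.55 × 4.2840 = 2.3562
Higher: breed at age 1 (3.7515).

3.75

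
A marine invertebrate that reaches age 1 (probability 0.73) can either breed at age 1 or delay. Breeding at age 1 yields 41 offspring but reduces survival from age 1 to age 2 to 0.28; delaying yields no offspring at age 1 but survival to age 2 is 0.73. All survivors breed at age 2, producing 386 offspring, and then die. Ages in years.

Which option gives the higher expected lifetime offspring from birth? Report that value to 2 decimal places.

breed at age 1: R₀ = 0.73 × (41 + 0.28 × 386) = 0.73 × 149.0800 = 108.8284
delay to age 2: R₀ = 0.73 × (0.73 × 386) = 0.73 × 281.7800 = 205.6994
Higher: delay to age 2 (205.6994).

205.70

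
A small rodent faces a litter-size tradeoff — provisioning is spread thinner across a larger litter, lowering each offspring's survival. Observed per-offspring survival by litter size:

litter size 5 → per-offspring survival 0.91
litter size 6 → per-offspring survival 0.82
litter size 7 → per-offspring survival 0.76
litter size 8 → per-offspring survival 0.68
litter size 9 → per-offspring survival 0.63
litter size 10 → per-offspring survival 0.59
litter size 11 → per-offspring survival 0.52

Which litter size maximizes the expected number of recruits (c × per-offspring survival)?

10

Expected recruits = c × s(c):
  c=5: 5 × 0.91 = 4.550
  c=6: 6 × 0.82 = 4.920
  c=7: 7 × 0.76 = 5.320
  c=8: 8 × 0.68 = 5.440
  c=9: 9 × 0.63 = 5.670
  c=10: 10 × 0.59 = 5.900
  c=11: 11 × 0.52 = 5.720
Maximum at c = 10 (5.900 recruits).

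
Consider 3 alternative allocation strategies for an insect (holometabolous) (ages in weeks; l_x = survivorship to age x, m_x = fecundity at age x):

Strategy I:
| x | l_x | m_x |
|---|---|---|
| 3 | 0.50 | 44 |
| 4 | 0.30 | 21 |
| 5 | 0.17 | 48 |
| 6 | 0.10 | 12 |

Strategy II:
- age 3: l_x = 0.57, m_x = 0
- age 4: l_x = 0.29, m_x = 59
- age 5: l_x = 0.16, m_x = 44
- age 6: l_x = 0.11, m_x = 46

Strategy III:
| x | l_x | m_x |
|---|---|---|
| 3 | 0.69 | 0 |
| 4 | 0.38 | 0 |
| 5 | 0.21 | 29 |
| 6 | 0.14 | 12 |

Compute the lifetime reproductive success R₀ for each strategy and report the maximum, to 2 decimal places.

37.66

Strategy I: R₀ = 0.50×44 + 0.30×21 + 0.17×48 + 0.10×12 = 37.6600
Strategy II: R₀ = 0.57×0 + 0.29×59 + 0.16×44 + 0.11×46 = 29.2100
Strategy III: R₀ = 0.69×0 + 0.38×0 + 0.21×29 + 0.14×12 = 7.7700
Highest R₀: strategy I with 37.6600.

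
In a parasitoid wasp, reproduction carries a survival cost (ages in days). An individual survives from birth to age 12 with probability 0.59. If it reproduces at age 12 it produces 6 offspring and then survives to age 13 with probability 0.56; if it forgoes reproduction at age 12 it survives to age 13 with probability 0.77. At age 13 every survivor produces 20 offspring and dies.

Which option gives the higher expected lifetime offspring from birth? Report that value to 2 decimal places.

breed at age 12: R₀ = 0.59 × (6 + 0.56 × 20) = 0.59 × 17.2000 = 10.1480
delay to age 13: R₀ = 0.59 × (0.77 × 20) = 0.59 × 15.4000 = 9.0860
Higher: breed at age 12 (10.1480).

10.15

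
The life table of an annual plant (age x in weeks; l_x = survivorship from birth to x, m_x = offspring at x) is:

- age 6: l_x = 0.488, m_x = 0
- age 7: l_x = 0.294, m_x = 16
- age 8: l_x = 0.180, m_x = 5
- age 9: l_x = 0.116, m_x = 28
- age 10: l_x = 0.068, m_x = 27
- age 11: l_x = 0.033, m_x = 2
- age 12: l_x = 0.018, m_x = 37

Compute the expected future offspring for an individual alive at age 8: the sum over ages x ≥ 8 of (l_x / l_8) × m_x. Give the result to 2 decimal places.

37.31

l_8 = 0.180. Conditional survival from age 8 to x is l_x / l_8.
  x=8: (0.180/0.180) × 5 = 5.0000
  x=9: (0.116/0.180) × 28 = 18.0444
  x=10: (0.068/0.180) × 27 = 10.2000
  x=11: (0.033/0.180) × 2 = 0.3667
  x=12: (0.018/0.180) × 37 = 3.7000
Sum = 5.0000 + 18.0444 + 10.2000 + 0.3667 + 3.7000 = 37.3111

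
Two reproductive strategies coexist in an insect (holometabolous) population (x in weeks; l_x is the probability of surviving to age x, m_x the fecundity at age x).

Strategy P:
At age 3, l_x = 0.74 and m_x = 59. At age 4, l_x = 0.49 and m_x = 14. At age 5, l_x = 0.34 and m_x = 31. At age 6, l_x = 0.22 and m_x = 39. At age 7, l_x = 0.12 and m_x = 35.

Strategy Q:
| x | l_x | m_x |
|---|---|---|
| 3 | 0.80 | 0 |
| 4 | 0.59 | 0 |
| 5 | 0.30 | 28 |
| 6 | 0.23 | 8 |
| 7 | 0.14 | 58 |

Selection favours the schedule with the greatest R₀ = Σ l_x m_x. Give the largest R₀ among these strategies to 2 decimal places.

Strategy P: R₀ = 0.74×59 + 0.49×14 + 0.34×31 + 0.22×39 + 0.12×35 = 73.8400
Strategy Q: R₀ = 0.80×0 + 0.59×0 + 0.30×28 + 0.23×8 + 0.14×58 = 18.3600
Highest R₀: strategy P with 73.8400.

73.84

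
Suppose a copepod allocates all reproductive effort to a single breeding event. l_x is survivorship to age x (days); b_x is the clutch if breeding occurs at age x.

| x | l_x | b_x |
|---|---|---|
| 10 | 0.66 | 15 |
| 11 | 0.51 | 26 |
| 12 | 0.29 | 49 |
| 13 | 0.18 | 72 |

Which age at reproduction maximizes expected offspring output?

12

Expected offspring if breeding at age x = l_x × b_x:
  age 10: 0.66 × 15 = 9.900
  age 11: 0.51 × 26 = 13.260
  age 12: 0.29 × 49 = 14.210
  age 13: 0.18 × 72 = 12.960
Maximum at age 12 (14.210).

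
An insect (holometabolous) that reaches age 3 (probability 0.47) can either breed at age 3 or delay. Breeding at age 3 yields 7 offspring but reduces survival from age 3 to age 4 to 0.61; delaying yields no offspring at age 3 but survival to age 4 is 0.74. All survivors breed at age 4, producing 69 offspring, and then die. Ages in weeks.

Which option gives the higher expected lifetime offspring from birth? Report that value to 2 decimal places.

24.00

breed at age 3: R₀ = 0.47 × (7 + 0.61 × 69) = 0.47 × 49.0900 = 23.0723
delay to age 4: R₀ = 0.47 × (0.74 × 69) = 0.47 × 51.0600 = 23.9982
Higher: delay to age 4 (23.9982).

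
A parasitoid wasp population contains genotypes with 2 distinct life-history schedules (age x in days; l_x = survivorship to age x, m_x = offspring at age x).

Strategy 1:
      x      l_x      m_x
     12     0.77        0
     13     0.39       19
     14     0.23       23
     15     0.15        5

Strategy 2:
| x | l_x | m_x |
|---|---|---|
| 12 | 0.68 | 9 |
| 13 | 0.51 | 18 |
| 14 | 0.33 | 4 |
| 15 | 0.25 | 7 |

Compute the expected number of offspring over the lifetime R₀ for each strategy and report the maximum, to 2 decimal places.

18.37

Strategy 1: R₀ = 0.77×0 + 0.39×19 + 0.23×23 + 0.15×5 = 13.4500
Strategy 2: R₀ = 0.68×9 + 0.51×18 + 0.33×4 + 0.25×7 = 18.3700
Highest R₀: strategy 2 with 18.3700.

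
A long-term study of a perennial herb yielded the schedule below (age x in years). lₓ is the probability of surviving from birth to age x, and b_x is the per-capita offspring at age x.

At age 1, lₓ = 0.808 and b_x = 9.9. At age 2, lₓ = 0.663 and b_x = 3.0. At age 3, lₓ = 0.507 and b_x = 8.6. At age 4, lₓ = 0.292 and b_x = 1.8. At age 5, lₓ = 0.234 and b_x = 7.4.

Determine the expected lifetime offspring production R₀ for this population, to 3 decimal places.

R₀ = Σ lₓ b_x:
  age 1: 0.808 × 9.9 = 7.9992
  age 2: 0.663 × 3.0 = 1.9890
  age 3: 0.507 × 8.6 = 4.3602
  age 4: 0.292 × 1.8 = 0.5256
  age 5: 0.234 × 7.4 = 1.7316
R₀ = 7.9992 + 1.9890 + 4.3602 + 0.5256 + 1.7316 = 16.6056

16.606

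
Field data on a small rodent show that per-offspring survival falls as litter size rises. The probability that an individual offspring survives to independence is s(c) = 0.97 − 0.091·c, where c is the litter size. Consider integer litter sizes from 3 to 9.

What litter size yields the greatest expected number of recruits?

5

Expected recruits = c × s(c):
  c=3: 3 × 0.697 = 2.091
  c=4: 4 × 0.606 = 2.424
  c=5: 5 × 0.515 = 2.575
  c=6: 6 × 0.424 = 2.544
  c=7: 7 × 0.333 = 2.331
  c=8: 8 × 0.242 = 1.936
  c=9: 9 × 0.151 = 1.359
Maximum at c = 5 (2.575 recruits).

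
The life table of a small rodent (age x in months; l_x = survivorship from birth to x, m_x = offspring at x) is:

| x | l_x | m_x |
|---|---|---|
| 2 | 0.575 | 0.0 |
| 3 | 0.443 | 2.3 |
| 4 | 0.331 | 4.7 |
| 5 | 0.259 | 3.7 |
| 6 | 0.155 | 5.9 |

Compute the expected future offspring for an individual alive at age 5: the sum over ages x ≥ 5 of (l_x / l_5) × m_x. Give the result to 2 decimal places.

7.23

l_5 = 0.259. Conditional survival from age 5 to x is l_x / l_5.
  x=5: (0.259/0.259) × 3.7 = 3.7000
  x=6: (0.155/0.259) × 5.9 = 3.5309
Sum = 3.7000 + 3.5309 = 7.2309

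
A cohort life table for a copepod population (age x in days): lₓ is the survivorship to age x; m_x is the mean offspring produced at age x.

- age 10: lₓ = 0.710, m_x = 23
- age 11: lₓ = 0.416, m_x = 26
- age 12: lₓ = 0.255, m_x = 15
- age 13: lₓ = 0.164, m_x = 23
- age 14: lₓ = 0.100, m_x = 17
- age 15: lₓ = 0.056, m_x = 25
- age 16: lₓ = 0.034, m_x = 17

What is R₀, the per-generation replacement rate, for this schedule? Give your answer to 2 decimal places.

38.42

R₀ = Σ lₓ m_x:
  age 10: 0.710 × 23 = 16.3300
  age 11: 0.416 × 26 = 10.8160
  age 12: 0.255 × 15 = 3.8250
  age 13: 0.164 × 23 = 3.7720
  age 14: 0.100 × 17 = 1.7000
  age 15: 0.056 × 25 = 1.4000
  age 16: 0.034 × 17 = 0.5780
R₀ = 16.3300 + 10.8160 + 3.8250 + 3.7720 + 1.7000 + 1.4000 + 0.5780 = 38.4210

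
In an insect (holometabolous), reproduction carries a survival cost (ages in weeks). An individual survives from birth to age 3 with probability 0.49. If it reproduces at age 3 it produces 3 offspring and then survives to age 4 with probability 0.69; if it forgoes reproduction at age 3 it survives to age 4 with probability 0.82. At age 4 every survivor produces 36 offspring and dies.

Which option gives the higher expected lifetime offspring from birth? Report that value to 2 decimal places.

breed at age 3: R₀ = 0.49 × (3 + 0.69 × 36) = 0.49 × 27.8400 = 13.6416
delay to age 4: R₀ = 0.49 × (0.82 × 36) = 0.49 × 29.5200 = 14.4648
Higher: delay to age 4 (14.4648).

14.46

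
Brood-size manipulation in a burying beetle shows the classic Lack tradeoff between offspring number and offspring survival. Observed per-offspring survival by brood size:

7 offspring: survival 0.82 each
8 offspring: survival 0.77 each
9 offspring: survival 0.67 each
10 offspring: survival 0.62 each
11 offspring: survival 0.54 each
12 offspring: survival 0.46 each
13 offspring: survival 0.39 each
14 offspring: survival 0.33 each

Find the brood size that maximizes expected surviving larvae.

Expected surviving larvae = c × s(c):
  c=7: 7 × 0.82 = 5.740
  c=8: 8 × 0.77 = 6.160
  c=9: 9 × 0.67 = 6.030
  c=10: 10 × 0.62 = 6.200
  c=11: 11 × 0.54 = 5.940
  c=12: 12 × 0.46 = 5.520
  c=13: 13 × 0.39 = 5.070
  c=14: 14 × 0.33 = 4.620
Maximum at c = 10 (6.200 surviving larvae).

10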